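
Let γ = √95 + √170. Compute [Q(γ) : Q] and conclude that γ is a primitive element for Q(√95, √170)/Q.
[Q(γ) : Q] = 4 (equivalently, Q(γ) = Q(√95, √170))

Obviously Q(γ) ⊆ Q(√95, √170), and [Q(√95, √170):Q] = 4 (since 95, 170 are distinct squarefree integers > 1 with 16150 not a perfect square). To show equality we compute the minimal polynomial of γ. From γ = √95 + √170: γ^2 = 95 + 2√(16150) + 170 = 265 + 2√(16150), so γ^2 - 265 = 2√(16150); squaring, (γ^2 - 265)^2 = 4·16150, i.e. γ^4 - 530γ^2 + 70225 - 64600 = 0, i.e. γ^4 - 530γ^2 + 5625 = 0. So γ is a root of x^4 - 530x^2 + 5625. This polynomial is irreducible over Q: it has no rational root (each ±√95 ± √170 is irrational), and any factorization into two quadratics over Q would force √(16150) ∈ Q (pairing opposite roots) or √95, √170 ∈ Q (other pairings), all impossible. Hence [Q(γ):Q] = 4 = [Q(√95, √170):Q], so Q(γ) = Q(√95, √170).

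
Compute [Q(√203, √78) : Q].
[Q(√203, √78) : Q] = 4

[Q(√203):Q] = 2 (min poly x^2 - 203, irreducible since 203 is squarefree > 1). For the top step, suppose √78 ∈ Q(√203), say √78 = c + d√203 with c, d ∈ Q. Squaring: 78 = c^2 + 203d^2 + 2cd√203. Since √203 ∉ Q this forces 2cd = 0. If d = 0 then √78 = c ∈ Q, contradicting 78 squarefree > 1. If c = 0 then 78 = 203d^2, so 203·78 = (203d)^2 is a perfect square in Q — but 203·78 = 15834 is not a perfect square (since 203 and 78 are distinct squarefree integers). Contradiction. Hence √78 ∉ Q(√203), so x^2 - 78 stays irreducible over Q(√203) and [Q(√203, √78) : Q(√203)] = 2. By the tower law, [Q(√203, √78) : Q] = 2 · 2 = 4.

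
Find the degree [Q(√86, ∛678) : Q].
[Q(√86, ∛678) : Q] = 6

Let L = Q(√86, ∛678). Since Q(√86) ⊂ L and [Q(√86):Q] = 2, the tower law gives 2 | [L:Q]. Likewise Q(∛678) ⊂ L with [Q(∛678):Q] = 3 (because 678 is not a perfect cube), so 3 | [L:Q]. As gcd(2,3) = 1, [L:Q] is divisible by 6. Conversely L is generated over Q by √86 and ∛678, so [L:Q] ≤ 2·3 = 6. Therefore [Q(√86, ∛678) : Q] = 6.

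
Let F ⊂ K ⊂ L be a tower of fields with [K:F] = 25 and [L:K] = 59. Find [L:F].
[L:F] = 1475

The tower law says that for any tower of field extensions F ⊂ K ⊂ L with finite degrees, [L:F] = [L:K] · [K:F]. Here this gives [L:F] = 59 · 25 = 1475.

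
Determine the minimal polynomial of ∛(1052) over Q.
m_α(x) = x^3 - 1052

α satisfies α^3 = 1052, so x^3 - 1052 annihilates α. By the rational root test, a rational root p/q (in lowest terms) of x^3 - 1052 would satisfy p^3 = 1052 q^3, forcing q = 1 and p^3 = 1052; but 1052 is not a perfect cube, contradiction. A monic cubic over Q with no rational root is irreducible (any nontrivial factorization would include a linear factor). Hence x^3 - 1052 is the minimal polynomial of α, and in particular [Q(α):Q] = 3.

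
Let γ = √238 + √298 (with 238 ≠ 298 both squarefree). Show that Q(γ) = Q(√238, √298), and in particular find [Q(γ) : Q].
[Q(γ) : Q] = 4 (equivalently, Q(γ) = Q(√238, √298))

Obviously Q(γ) ⊆ Q(√238, √298), and [Q(√238, √298):Q] = 4 (since 238, 298 are distinct squarefree integers > 1 with 70924 not a perfect square). To show equality we compute the minimal polynomial of γ. From γ = √238 + √298: γ^2 = 238 + 2√(70924) + 298 = 536 + 2√(70924), so γ^2 - 536 = 2√(70924); squaring, (γ^2 - 536)^2 = 4·70924, i.e. γ^4 - 1072γ^2 + 287296 - 283696 = 0, i.e. γ^4 - 1072γ^2 + 3600 = 0. So γ is a root of x^4 - 1072x^2 + 3600. This polynomial is irreducible over Q: it has no rational root (each ±√238 ± √298 is irrational), and any factorization into two quadratics over Q would force √(70924) ∈ Q (pairing opposite roots) or √238, √298 ∈ Q (other pairings), all impossible. Hence [Q(γ):Q] = 4 = [Q(√238, √298):Q], so Q(γ) = Q(√238, √298).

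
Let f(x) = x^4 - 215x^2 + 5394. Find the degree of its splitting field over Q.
[K : Q] = 4

Solving the quadratic in x^2: x^2 = (215 ± √(215^2 - 4·5394))/2 = (215 ± √24649)/2 = (215 ± 157)/2, giving x^2 = 186 or x^2 = 29. So f(x) = (x^2 - 186)(x^2 - 29) and the roots of f are ±√186, ±√29. Hence the splitting field is K = Q(√186, √29). Since 186 and 29 are distinct squarefree integers > 1, their product 5394 is not a perfect square, so √29 ∉ Q(√186). By the tower law [K:Q] = [Q(√186,√29):Q(√186)] · [Q(√186):Q] = 2 · 2 = 4.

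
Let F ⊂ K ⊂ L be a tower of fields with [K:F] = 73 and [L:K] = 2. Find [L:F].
[L:F] = 146

The tower law says that for any tower of field extensions F ⊂ K ⊂ L with finite degrees, [L:F] = [L:K] · [K:F]. Here this gives [L:F] = 2 · 73 = 146.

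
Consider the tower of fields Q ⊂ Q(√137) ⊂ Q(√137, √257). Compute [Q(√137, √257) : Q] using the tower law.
[Q(√137, √257) : Q] = 4

[Q(√137):Q] = 2 (min poly x^2 - 137, irreducible since 137 is squarefree > 1). For the top step, suppose √257 ∈ Q(√137), say √257 = c + d√137 with c, d ∈ Q. Squaring: 257 = c^2 + 137d^2 + 2cd√137. Since √137 ∉ Q this forces 2cd = 0. If d = 0 then √257 = c ∈ Q, contradicting 257 squarefree > 1. If c = 0 then 257 = 137d^2, so 137·257 = (137d)^2 is a perfect square in Q — but 137·257 = 35209 is not a perfect square (since 137 and 257 are distinct squarefree integers). Contradiction. Hence √257 ∉ Q(√137), so x^2 - 257 stays irreducible over Q(√137) and [Q(√137, √257) : Q(√137)] = 2. By the tower law, [Q(√137, √257) : Q] = 2 · 2 = 4.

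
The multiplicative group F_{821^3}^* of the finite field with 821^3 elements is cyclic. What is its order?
|F_{821^3}^*| = 553387660

F_{821^3} has 821^3 = 553387661 elements; its multiplicative group consists of all nonzero elements, so |F_{821^3}^*| = 553387661 - 1 = 553387660. (It is cyclic since any finite subgroup of the multiplicative group of a field is cyclic.)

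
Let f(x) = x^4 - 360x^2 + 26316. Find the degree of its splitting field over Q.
[K : Q] = 4

Solving the quadratic in x^2: x^2 = (360 ± √(360^2 - 4·26316))/2 = (360 ± √24336)/2 = (360 ± 156)/2, giving x^2 = 258 or x^2 = 102. So f(x) = (x^2 - 258)(x^2 - 102) and the roots of f are ±√258, ±√102. Hence the splitting field is K = Q(√258, √102). Since 258 and 102 are distinct squarefree integers > 1, their product 26316 is not a perfect square, so √102 ∉ Q(√258). By the tower law [K:Q] = [Q(√258,√102):Q(√258)] · [Q(√258):Q] = 2 · 2 = 4.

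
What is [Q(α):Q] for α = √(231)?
[Q(α):Q] = 2

[Q(α):Q] equals the degree of the minimal polynomial of α. Here α^2 = 231 and x^2 - 231 is irreducible (d = 231 is squarefree, ≠ 1, hence not a square), so deg(m_α) = 2. Thus [Q(α):Q] = 2.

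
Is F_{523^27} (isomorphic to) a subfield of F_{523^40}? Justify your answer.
No: F_{523^27} is not a subfield of F_{523^40}

F_{p^m} embeds in F_{p^n} iff m | n. Here 27 ∤ 40 (since 40 = 1·27 + 13 with remainder 13 ≠ 0), so F_{523^27} is not a subfield of F_{523^40}. Equivalently: if it were, the tower law would give 27 = [F_{523^27}:F_523] dividing [F_{523^40}:F_523] = 40, contradiction.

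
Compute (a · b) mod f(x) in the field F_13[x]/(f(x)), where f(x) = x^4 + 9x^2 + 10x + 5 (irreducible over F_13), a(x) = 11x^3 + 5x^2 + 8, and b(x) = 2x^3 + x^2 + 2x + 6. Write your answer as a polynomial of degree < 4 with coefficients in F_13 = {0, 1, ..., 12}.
a · b ≡ 8x^3 + 9x^2 + 9x + 6 (mod f(x))

Multiply in F_13[x]: a(x)·b(x) = (11x^3 + 5x^2 + 8)·(2x^3 + x^2 + 2x + 6) = 9x^6 + 8x^5 + x^4 + x^3 + 12x^2 + 3x + 9. This has degree ≥ 4, so divide by f(x) over F_13: 9x^6 + 8x^5 + x^4 + x^3 + 12x^2 + 3x + 9 = (9x^2 + 8x + 11)·(x^4 + 9x^2 + 10x + 5) + (8x^3 + 9x^2 + 9x + 6). Hence a·b ≡ 8x^3 + 9x^2 + 9x + 6 (mod f). (F_13[x]/(f) is a field with 13^4 = 28561 elements since f is irreducible of degree 4.)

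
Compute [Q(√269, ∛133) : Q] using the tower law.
[Q(√269, ∛133) : Q] = 6

Let L = Q(√269, ∛133). Since Q(√269) ⊂ L and [Q(√269):Q] = 2, the tower law gives 2 | [L:Q]. Likewise Q(∛133) ⊂ L with [Q(∛133):Q] = 3 (because 133 is not a perfect cube), so 3 | [L:Q]. As gcd(2,3) = 1, [L:Q] is divisible by 6. Conversely L is generated over Q by √269 and ∛133, so [L:Q] ≤ 2·3 = 6. Therefore [Q(√269, ∛133) : Q] = 6.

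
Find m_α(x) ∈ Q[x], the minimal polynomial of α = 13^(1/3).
m_α(x) = x^3 - 13

α satisfies α^3 = 13, so x^3 - 13 annihilates α. By the rational root test, a rational root p/q (in lowest terms) of x^3 - 13 would satisfy p^3 = 13 q^3, forcing q = 1 and p^3 = 13; but 13 is not a perfect cube, contradiction. A monic cubic over Q with no rational root is irreducible (any nontrivial factorization would include a linear factor). Hence x^3 - 13 is the minimal polynomial of α, and in particular [Q(α):Q] = 3.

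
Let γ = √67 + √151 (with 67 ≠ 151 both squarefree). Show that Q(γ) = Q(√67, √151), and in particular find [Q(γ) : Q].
[Q(γ) : Q] = 4 (equivalently, Q(γ) = Q(√67, √151))

Obviously Q(γ) ⊆ Q(√67, √151), and [Q(√67, √151):Q] = 4 (since 67, 151 are distinct squarefree integers > 1 with 10117 not a perfect square). To show equality we compute the minimal polynomial of γ. From γ = √67 + √151: γ^2 = 67 + 2√(10117) + 151 = 218 + 2√(10117), so γ^2 - 218 = 2√(10117); squaring, (γ^2 - 218)^2 = 4·10117, i.e. γ^4 - 436γ^2 + 47524 - 40468 = 0, i.e. γ^4 - 436γ^2 + 7056 = 0. So γ is a root of x^4 - 436x^2 + 7056. This polynomial is irreducible over Q: it has no rational root (each ±√67 ± √151 is irrational), and any factorization into two quadratics over Q would force √(10117) ∈ Q (pairing opposite roots) or √67, √151 ∈ Q (other pairings), all impossible. Hence [Q(γ):Q] = 4 = [Q(√67, √151):Q], so Q(γ) = Q(√67, √151).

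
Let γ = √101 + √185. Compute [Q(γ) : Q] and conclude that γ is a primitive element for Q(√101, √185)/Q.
[Q(γ) : Q] = 4 (equivalently, Q(γ) = Q(√101, √185))

Obviously Q(γ) ⊆ Q(√101, √185), and [Q(√101, √185):Q] = 4 (since 101, 185 are distinct squarefree integers > 1 with 18685 not a perfect square). To show equality we compute the minimal polynomial of γ. From γ = √101 + √185: γ^2 = 101 + 2√(18685) + 185 = 286 + 2√(18685), so γ^2 - 286 = 2√(18685); squaring, (γ^2 - 286)^2 = 4·18685, i.e. γ^4 - 572γ^2 + 81796 - 74740 = 0, i.e. γ^4 - 572γ^2 + 7056 = 0. So γ is a root of x^4 - 572x^2 + 7056. This polynomial is irreducible over Q: it has no rational root (each ±√101 ± √185 is irrational), and any factorization into two quadratics over Q would force √(18685) ∈ Q (pairing opposite roots) or √101, √185 ∈ Q (other pairings), all impossible. Hence [Q(γ):Q] = 4 = [Q(√101, √185):Q], so Q(γ) = Q(√101, √185).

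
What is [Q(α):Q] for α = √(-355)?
[Q(α):Q] = 2

[Q(α):Q] equals the degree of the minimal polynomial of α. Here α^2 = -355 and x^2 + 355 is irreducible (d = -355 is squarefree, ≠ 1, hence not a square), so deg(m_α) = 2. Thus [Q(α):Q] = 2.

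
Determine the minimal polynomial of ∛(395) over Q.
m_α(x) = x^3 - 395

α satisfies α^3 = 395, so x^3 - 395 annihilates α. By the rational root test, a rational root p/q (in lowest terms) of x^3 - 395 would satisfy p^3 = 395 q^3, forcing q = 1 and p^3 = 395; but 395 is not a perfect cube, contradiction. A monic cubic over Q with no rational root is irreducible (any nontrivial factorization would include a linear factor). Hence x^3 - 395 is the minimal polynomial of α, and in particular [Q(α):Q] = 3.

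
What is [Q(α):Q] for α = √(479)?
[Q(α):Q] = 2

[Q(α):Q] equals the degree of the minimal polynomial of α. Here α^2 = 479 and x^2 - 479 is irreducible (d = 479 is squarefree, ≠ 1, hence not a square), so deg(m_α) = 2. Thus [Q(α):Q] = 2.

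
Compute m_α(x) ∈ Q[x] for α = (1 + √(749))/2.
m_α(x) = x^2 - x - 187

From 2α - 1 = √(749), squaring gives (2α - 1)^2 = 749, i.e. 4α^2 - 4α + 1 = 749, so α^2 - α + (1 - 749)/4 = 0. Since 749 ≡ 1 (mod 4), (1 - 749)/4 = -187 ∈ Z. The polynomial x^2 - x - 187 has discriminant 1 - 4·(-187) = 749, which is not a perfect square in Q (d = 749 is squarefree and ≠ 1), so x^2 - x - 187 is irreducible over Q. It is the minimal polynomial of α.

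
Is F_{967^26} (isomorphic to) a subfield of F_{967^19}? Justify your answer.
No: F_{967^26} is not a subfield of F_{967^19}

F_{p^m} embeds in F_{p^n} iff m | n. Here 26 ∤ 19 (since 19 = 0·26 + 19 with remainder 19 ≠ 0), so F_{967^26} is not a subfield of F_{967^19}. Equivalently: if it were, the tower law would give 26 = [F_{967^26}:F_967] dividing [F_{967^19}:F_967] = 19, contradiction.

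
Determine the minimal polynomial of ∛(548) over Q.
m_α(x) = x^3 - 548

α satisfies α^3 = 548, so x^3 - 548 annihilates α. By the rational root test, a rational root p/q (in lowest terms) of x^3 - 548 would satisfy p^3 = 548 q^3, forcing q = 1 and p^3 = 548; but 548 is not a perfect cube, contradiction. A monic cubic over Q with no rational root is irreducible (any nontrivial factorization would include a linear factor). Hence x^3 - 548 is the minimal polynomial of α, and in particular [Q(α):Q] = 3.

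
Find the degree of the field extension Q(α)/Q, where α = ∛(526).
[Q(α):Q] = 3

The minimal polynomial of α is x^3 - 526, irreducible over Q since 526 is not a perfect cube (so x^3 - 526 has no rational root). Hence [Q(α):Q] = deg(m_α) = 3.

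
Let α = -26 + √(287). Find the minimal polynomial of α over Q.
m_α(x) = x^2 + 52x + 389

From α + 26 = √(287), squaring gives (α + 26)^2 = 287, i.e. α^2 + 52α + 676 = 287, so α^2 + 52α + 389 = 0. The discriminant of x^2 + 52x + 389 is (52)^2 - 4·(389) = 2704 - 1556 = 1148, and 4·(287) is not a perfect square in Q since 287 is squarefree and ≠ 1. Hence x^2 + 52x + 389 is irreducible over Q and is the minimal polynomial of α.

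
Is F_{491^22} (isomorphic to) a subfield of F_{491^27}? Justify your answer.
No: F_{491^22} is not a subfield of F_{491^27}

F_{p^m} embeds in F_{p^n} iff m | n. Here 22 ∤ 27 (since 27 = 1·22 + 5 with remainder 5 ≠ 0), so F_{491^22} is not a subfield of F_{491^27}. Equivalently: if it were, the tower law would give 22 = [F_{491^22}:F_491] dividing [F_{491^27}:F_491] = 27, contradiction.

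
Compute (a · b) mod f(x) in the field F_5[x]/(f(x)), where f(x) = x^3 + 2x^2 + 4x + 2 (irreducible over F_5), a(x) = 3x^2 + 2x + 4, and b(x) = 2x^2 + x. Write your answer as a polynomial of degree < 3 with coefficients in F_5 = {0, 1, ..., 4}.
a · b ≡ x^2 + 2x (mod f(x))

Multiply in F_5[x]: a(x)·b(x) = (3x^2 + 2x + 4)·(2x^2 + x) = x^4 + 2x^3 + 4x. This has degree ≥ 3, so divide by f(x) over F_5: x^4 + 2x^3 + 4x = (x)·(x^3 + 2x^2 + 4x + 2) + (x^2 + 2x). Hence a·b ≡ x^2 + 2x (mod f). (F_5[x]/(f) is a field with 5^3 = 125 elements since f is irreducible of degree 3.)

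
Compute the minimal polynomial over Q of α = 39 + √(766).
m_α(x) = x^2 - 78x + 755

From α - 39 = √(766), squaring gives (α - 39)^2 = 766, i.e. α^2 - 78α + 1521 = 766, so α^2 - 78α + 755 = 0. The discriminant of x^2 - 78x + 755 is (-78)^2 - 4·(755) = 6084 - 3020 = 3064, and 4·(766) is not a perfect square in Q since 766 is squarefree and ≠ 1. Hence x^2 - 78x + 755 is irreducible over Q and is the minimal polynomial of α.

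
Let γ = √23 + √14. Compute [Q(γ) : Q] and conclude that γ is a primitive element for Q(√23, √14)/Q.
[Q(γ) : Q] = 4 (equivalently, Q(γ) = Q(√23, √14))

Obviously Q(γ) ⊆ Q(√23, √14), and [Q(√23, √14):Q] = 4 (since 23, 14 are distinct squarefree integers > 1 with 322 not a perfect square). To show equality we compute the minimal polynomial of γ. From γ = √23 + √14: γ^2 = 23 + 2√(322) + 14 = 37 + 2√(322), so γ^2 - 37 = 2√(322); squaring, (γ^2 - 37)^2 = 4·322, i.e. γ^4 - 74γ^2 + 1369 - 1288 = 0, i.e. γ^4 - 74γ^2 + 81 = 0. So γ is a root of x^4 - 74x^2 + 81. This polynomial is irreducible over Q: it has no rational root (each ±√23 ± √14 is irrational), and any factorization into two quadratics over Q would force √(322) ∈ Q (pairing opposite roots) or √23, √14 ∈ Q (other pairings), all impossible. Hence [Q(γ):Q] = 4 = [Q(√23, √14):Q], so Q(γ) = Q(√23, √14).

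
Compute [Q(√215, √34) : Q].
[Q(√215, √34) : Q] = 4

[Q(√215):Q] = 2 (min poly x^2 - 215, irreducible since 215 is squarefree > 1). For the top step, suppose √34 ∈ Q(√215), say √34 = c + d√215 with c, d ∈ Q. Squaring: 34 = c^2 + 215d^2 + 2cd√215. Since √215 ∉ Q this forces 2cd = 0. If d = 0 then √34 = c ∈ Q, contradicting 34 squarefree > 1. If c = 0 then 34 = 215d^2, so 215·34 = (215d)^2 is a perfect square in Q — but 215·34 = 7310 is not a perfect square (since 215 and 34 are distinct squarefree integers). Contradiction. Hence √34 ∉ Q(√215), so x^2 - 34 stays irreducible over Q(√215) and [Q(√215, √34) : Q(√215)] = 2. By the tower law, [Q(√215, √34) : Q] = 2 · 2 = 4.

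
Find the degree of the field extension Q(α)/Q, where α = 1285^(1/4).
[Q(α):Q] = 4

α is a root of x^4 - 1285. By Eisenstein's criterion at the prime p = 5 (which divides the constant term 1285 but p^2 = 25 does not, since 1285 is squarefree), x^4 - 1285 is irreducible over Q. Hence [Q(α):Q] = 4.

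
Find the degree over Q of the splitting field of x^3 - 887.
[K : Q] = 6

The roots of x^3 - 887 are ∛887, ω∛887, ω^2∛887 where ω = e^(2πi/3) is a primitive cube root of unity, so K = Q(∛887, ω). Now [Q(∛887):Q] = 3 (since 887 is not a perfect cube, x^3 - 887 is irreducible) and [Q(ω):Q] = 2. Both 2 and 3 divide [K:Q], and [K:Q] ≤ 3·2 = 6, so [K:Q] = 6. (Equivalently: Q(∛887) ⊂ R but ω ∉ R, so [K : Q(∛887)] = 2.)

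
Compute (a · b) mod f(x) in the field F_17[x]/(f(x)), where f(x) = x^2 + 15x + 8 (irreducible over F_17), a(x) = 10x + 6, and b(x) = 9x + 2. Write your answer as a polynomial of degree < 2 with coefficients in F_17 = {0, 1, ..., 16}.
a · b ≡ 16x + 6 (mod f(x))

Multiply in F_17[x]: a(x)·b(x) = (10x + 6)·(9x + 2) = 5x^2 + 6x + 12. This has degree ≥ 2, so divide by f(x) over F_17: 5x^2 + 6x + 12 = (5)·(x^2 + 15x + 8) + (16x + 6). Hence a·b ≡ 16x + 6 (mod f). (F_17[x]/(f) is a field with 17^2 = 289 elements since f is irreducible of degree 2.)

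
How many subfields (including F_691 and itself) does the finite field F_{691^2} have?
F_{691^2} has 2 subfields

The subfields of F_{p^n} are exactly the fields F_{p^d} for d | n (each is the fixed field of the unique index-d subgroup of Gal(F_{p^n}/F_p) ≅ Z/nZ). The divisors of n = 2 are {1, 2}, giving 2 subfields: F_{691^1}, F_{691^2}.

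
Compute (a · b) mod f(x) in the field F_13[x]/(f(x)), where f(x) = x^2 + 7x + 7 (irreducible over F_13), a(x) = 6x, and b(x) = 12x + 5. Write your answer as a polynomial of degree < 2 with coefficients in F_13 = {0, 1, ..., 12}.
a · b ≡ 7x + 3 (mod f(x))

Multiply in F_13[x]: a(x)·b(x) = (6x)·(12x + 5) = 7x^2 + 4x. This has degree ≥ 2, so divide by f(x) over F_13: 7x^2 + 4x = (7)·(x^2 + 7x + 7) + (7x + 3). Hence a·b ≡ 7x + 3 (mod f). (F_13[x]/(f) is a field with 13^2 = 169 elements since f is irreducible of degree 2.)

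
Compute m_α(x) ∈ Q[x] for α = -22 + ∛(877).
m_α(x) = x^3 + 66x^2 + 1452x + 9771

Set β = α + 22 = ∛(877), so β^3 = 877. Then (α + 22)^3 - 877 = 0, i.e. α is a root of g(x) = (x + 22)^3 - 877 = x^3 + 66x^2 + 1452x + 9771. Since g(x) = h(x + 22) where h(x) = x^3 - 877, and h is irreducible over Q (because 877 is not a perfect cube, so h has no rational root, and a monic cubic with no rational root is irreducible), g is also irreducible (irreducibility is preserved under the substitution x → x + 22). Hence m_α(x) = x^3 + 66x^2 + 1452x + 9771.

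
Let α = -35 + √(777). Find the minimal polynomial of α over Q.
m_α(x) = x^2 + 70x + 448

From α + 35 = √(777), squaring gives (α + 35)^2 = 777, i.e. α^2 + 70α + 1225 = 777, so α^2 + 70α + 448 = 0. The discriminant of x^2 + 70x + 448 is (70)^2 - 4·(448) = 4900 - 1792 = 3108, and 4·(777) is not a perfect square in Q since 777 is squarefree and ≠ 1. Hence x^2 + 70x + 448 is irreducible over Q and is the minimal polynomial of α.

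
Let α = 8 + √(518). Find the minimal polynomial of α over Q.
m_α(x) = x^2 - 16x - 454

From α - 8 = √(518), squaring gives (α - 8)^2 = 518, i.e. α^2 - 16α + 64 = 518, so α^2 - 16α - 454 = 0. The discriminant of x^2 - 16x - 454 is (-16)^2 - 4·(-454) = 256 + 1816 = 2072, and 4·(518) is not a perfect square in Q since 518 is squarefree and ≠ 1. Hence x^2 - 16x - 454 is irreducible over Q and is the minimal polynomial of α.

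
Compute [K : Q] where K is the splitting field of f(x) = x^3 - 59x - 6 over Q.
[K : Q] = 6

By the rational root test, any rational root of the monic integer polynomial f(x) = x^3 - 59x - 6 must be an integer dividing the constant term -6, i.e. one of ±{1, 2, 3, 6}. Evaluating: f(1) = -64, f(-1) = 52, f(2) = -116, f(-2) = 104, f(3) = -156, f(-3) = 144, f(6) = -144, f(-6) = 132; none is 0, so f has no rational root and is therefore irreducible over Q (a cubic with no linear factor over a field is irreducible). For an irreducible cubic, the Galois group is A_3 or S_3 according as the discriminant disc(f) = -4a^3 - 27b^2 = -4·(-59)^3 - 27·(-6)^2 = 820544 is or is not a square in Q. Here disc(f) = 820544 is not a perfect square in Q, so the Galois group of f over Q is not contained in A_3 and must be all of S_3. The splitting field has degree |S_3| = 6 over Q, so [K : Q] = 6.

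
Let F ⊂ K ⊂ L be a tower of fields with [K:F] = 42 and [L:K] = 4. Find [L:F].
[L:F] = 168

The tower law says that for any tower of field extensions F ⊂ K ⊂ L with finite degrees, [L:F] = [L:K] · [K:F]. Here this gives [L:F] = 4 · 42 = 168.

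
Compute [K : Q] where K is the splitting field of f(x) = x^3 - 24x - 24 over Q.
[K : Q] = 6

By the rational root test, any rational root of the monic integer polynomial f(x) = x^3 - 24x - 24 must be an integer dividing the constant term -24, i.e. one of ±{1, 2, 3, 4, 6, 8, 12, 24}. Evaluating: f(1) = -47, f(-1) = -1, f(2) = -64, f(-2) = 16, f(3) = -69, f(-3) = 21, f(4) = -56, f(-4) = 8, f(6) = 48, f(-6) = -96, f(8) = 296, f(-8) = -344, f(12) = 1416, f(-12) = -1464, f(24) = 13224, f(-24) = -13272; none is 0, so f has no rational root and is therefore irreducible over Q (a cubic with no linear factor over a field is irreducible). For an irreducible cubic, the Galois group is A_3 or S_3 according as the discriminant disc(f) = -4a^3 - 27b^2 = -4·(-24)^3 - 27·(-24)^2 = 39744 is or is not a square in Q. Here disc(f) = 39744 is not a perfect square in Q, so the Galois group of f over Q is not contained in A_3 and must be all of S_3. The splitting field has degree |S_3| = 6 over Q, so [K : Q] = 6.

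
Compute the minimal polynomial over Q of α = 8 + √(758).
m_α(x) = x^2 - 16x - 694

From α - 8 = √(758), squaring gives (α - 8)^2 = 758, i.e. α^2 - 16α + 64 = 758, so α^2 - 16α - 694 = 0. The discriminant of x^2 - 16x - 694 is (-16)^2 - 4·(-694) = 256 + 2776 = 3032, and 4·(758) is not a perfect square in Q since 758 is squarefree and ≠ 1. Hence x^2 - 16x - 694 is irreducible over Q and is the minimal polynomial of α.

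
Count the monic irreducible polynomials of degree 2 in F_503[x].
There are 126253 monic irreducible polynomials of degree 2 over F_503

Each element of F_{503^2} that lies in no proper subfield is a root of exactly one monic irreducible of degree 2 over F_503, and each such polynomial has 2 distinct roots in F_{503^2}. By Möbius inversion the count is N_503(2) = (1/2) Σ_{d|2} μ(2/d) · 503^d = (1/2)(μ(2)·503^1 + μ(1)·503^2) = 252506/2 = 126253.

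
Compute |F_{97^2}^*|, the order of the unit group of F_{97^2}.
|F_{97^2}^*| = 9408

F_{97^2} has 97^2 = 9409 elements; its multiplicative group consists of all nonzero elements, so |F_{97^2}^*| = 9409 - 1 = 9408. (It is cyclic since any finite subgroup of the multiplicative group of a field is cyclic.)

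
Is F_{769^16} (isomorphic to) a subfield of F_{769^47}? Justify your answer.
No: F_{769^16} is not a subfield of F_{769^47}

F_{p^m} embeds in F_{p^n} iff m | n. Here 16 ∤ 47 (since 47 = 2·16 + 15 with remainder 15 ≠ 0), so F_{769^16} is not a subfield of F_{769^47}. Equivalently: if it were, the tower law would give 16 = [F_{769^16}:F_769] dividing [F_{769^47}:F_769] = 47, contradiction.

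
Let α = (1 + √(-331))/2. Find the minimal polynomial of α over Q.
m_α(x) = x^2 - x + 83

From 2α - 1 = √(-331), squaring gives (2α - 1)^2 = -331, i.e. 4α^2 - 4α + 1 = -331, so α^2 - α + (1 + 331)/4 = 0. Since -331 ≡ 1 (mod 4), (1 + 331)/4 = 83 ∈ Z. The polynomial x^2 - x + 83 has discriminant 1 - 4·(83) = -331, which is not a perfect square in Q (d = -331 is squarefree and ≠ 1), so x^2 - x + 83 is irreducible over Q. It is the minimal polynomial of α.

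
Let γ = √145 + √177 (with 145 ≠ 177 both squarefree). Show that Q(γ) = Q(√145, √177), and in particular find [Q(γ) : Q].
[Q(γ) : Q] = 4 (equivalently, Q(γ) = Q(√145, √177))

Obviously Q(γ) ⊆ Q(√145, √177), and [Q(√145, √177):Q] = 4 (since 145, 177 are distinct squarefree integers > 1 with 25665 not a perfect square). To show equality we compute the minimal polynomial of γ. From γ = √145 + √177: γ^2 = 145 + 2√(25665) + 177 = 322 + 2√(25665), so γ^2 - 322 = 2√(25665); squaring, (γ^2 - 322)^2 = 4·25665, i.e. γ^4 - 644γ^2 + 103684 - 102660 = 0, i.e. γ^4 - 644γ^2 + 1024 = 0. So γ is a root of x^4 - 644x^2 + 1024. This polynomial is irreducible over Q: it has no rational root (each ±√145 ± √177 is irrational), and any factorization into two quadratics over Q would force √(25665) ∈ Q (pairing opposite roots) or √145, √177 ∈ Q (other pairings), all impossible. Hence [Q(γ):Q] = 4 = [Q(√145, √177):Q], so Q(γ) = Q(√145, √177).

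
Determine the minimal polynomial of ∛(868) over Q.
m_α(x) = x^3 - 868

α satisfies α^3 = 868, so x^3 - 868 annihilates α. By the rational root test, a rational root p/q (in lowest terms) of x^3 - 868 would satisfy p^3 = 868 q^3, forcing q = 1 and p^3 = 868; but 868 is not a perfect cube, contradiction. A monic cubic over Q with no rational root is irreducible (any nontrivial factorization would include a linear factor). Hence x^3 - 868 is the minimal polynomial of α, and in particular [Q(α):Q] = 3.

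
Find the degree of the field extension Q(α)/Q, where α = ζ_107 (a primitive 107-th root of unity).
[Q(α):Q] = 106

The minimal polynomial of ζ_107 over Q is the 107-th cyclotomic polynomial Φ_107(x), which is irreducible over Q and has degree φ(107) = 106. Hence [Q(α):Q] = φ(107) = 106.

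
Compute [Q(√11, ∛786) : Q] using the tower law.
[Q(√11, ∛786) : Q] = 6

Let L = Q(√11, ∛786). Since Q(√11) ⊂ L and [Q(√11):Q] = 2, the tower law gives 2 | [L:Q]. Likewise Q(∛786) ⊂ L with [Q(∛786):Q] = 3 (because 786 is not a perfect cube), so 3 | [L:Q]. As gcd(2,3) = 1, [L:Q] is divisible by 6. Conversely L is generated over Q by √11 and ∛786, so [L:Q] ≤ 2·3 = 6. Therefore [Q(√11, ∛786) : Q] = 6.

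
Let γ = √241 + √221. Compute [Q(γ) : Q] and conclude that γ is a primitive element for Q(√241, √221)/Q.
[Q(γ) : Q] = 4 (equivalently, Q(γ) = Q(√241, √221))

Obviously Q(γ) ⊆ Q(√241, √221), and [Q(√241, √221):Q] = 4 (since 241, 221 are distinct squarefree integers > 1 with 53261 not a perfect square). To show equality we compute the minimal polynomial of γ. From γ = √241 + √221: γ^2 = 241 + 2√(53261) + 221 = 462 + 2√(53261), so γ^2 - 462 = 2√(53261); squaring, (γ^2 - 462)^2 = 4·53261, i.e. γ^4 - 924γ^2 + 213444 - 213044 = 0, i.e. γ^4 - 924γ^2 + 400 = 0. So γ is a root of x^4 - 924x^2 + 400. This polynomial is irreducible over Q: it has no rational root (each ±√241 ± √221 is irrational), and any factorization into two quadratics over Q would force √(53261) ∈ Q (pairing opposite roots) or √241, √221 ∈ Q (other pairings), all impossible. Hence [Q(γ):Q] = 4 = [Q(√241, √221):Q], so Q(γ) = Q(√241, √221).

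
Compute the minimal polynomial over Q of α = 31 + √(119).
m_α(x) = x^2 - 62x + 842

From α - 31 = √(119), squaring gives (α - 31)^2 = 119, i.e. α^2 - 62α + 961 = 119, so α^2 - 62α + 842 = 0. The discriminant of x^2 - 62x + 842 is (-62)^2 - 4·(842) = 3844 - 3368 = 476, and 4·(119) is not a perfect square in Q since 119 is squarefree and ≠ 1. Hence x^2 - 62x + 842 is irreducible over Q and is the minimal polynomial of α.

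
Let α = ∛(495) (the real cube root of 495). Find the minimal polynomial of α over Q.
m_α(x) = x^3 - 495

α satisfies α^3 = 495, so x^3 - 495 annihilates α. By the rational root test, a rational root p/q (in lowest terms) of x^3 - 495 would satisfy p^3 = 495 q^3, forcing q = 1 and p^3 = 495; but 495 is not a perfect cube, contradiction. A monic cubic over Q with no rational root is irreducible (any nontrivial factorization would include a linear factor). Hence x^3 - 495 is the minimal polynomial of α, and in particular [Q(α):Q] = 3.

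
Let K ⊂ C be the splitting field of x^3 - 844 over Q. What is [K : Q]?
[K : Q] = 6

The roots of x^3 - 844 are ∛844, ω∛844, ω^2∛844 where ω = e^(2πi/3) is a primitive cube root of unity, so K = Q(∛844, ω). Now [Q(∛844):Q] = 3 (since 844 is not a perfect cube, x^3 - 844 is irreducible) and [Q(ω):Q] = 2. Both 2 and 3 divide [K:Q], and [K:Q] ≤ 3·2 = 6, so [K:Q] = 6. (Equivalently: Q(∛844) ⊂ R but ω ∉ R, so [K : Q(∛844)] = 2.)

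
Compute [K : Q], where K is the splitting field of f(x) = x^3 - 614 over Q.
[K : Q] = 6

The roots of x^3 - 614 are ∛614, ω∛614, ω^2∛614 where ω = e^(2πi/3) is a primitive cube root of unity, so K = Q(∛614, ω). Now [Q(∛614):Q] = 3 (since 614 is not a perfect cube, x^3 - 614 is irreducible) and [Q(ω):Q] = 2. Both 2 and 3 divide [K:Q], and [K:Q] ≤ 3·2 = 6, so [K:Q] = 6. (Equivalently: Q(∛614) ⊂ R but ω ∉ R, so [K : Q(∛614)] = 2.)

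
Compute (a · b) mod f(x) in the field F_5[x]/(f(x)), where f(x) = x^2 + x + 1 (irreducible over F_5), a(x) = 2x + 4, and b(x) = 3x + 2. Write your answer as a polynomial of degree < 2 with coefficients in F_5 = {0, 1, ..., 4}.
a · b ≡ 2 (mod f(x))

Multiply in F_5[x]: a(x)·b(x) = (2x + 4)·(3x + 2) = x^2 + x + 3. This has degree ≥ 2, so divide by f(x) over F_5: x^2 + x + 3 = (1)·(x^2 + x + 1) + (2). Hence a·b ≡ 2 (mod f). (F_5[x]/(f) is a field with 5^2 = 25 elements since f is irreducible of degree 2.)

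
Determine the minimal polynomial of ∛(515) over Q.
m_α(x) = x^3 - 515

α satisfies α^3 = 515, so x^3 - 515 annihilates α. By the rational root test, a rational root p/q (in lowest terms) of x^3 - 515 would satisfy p^3 = 515 q^3, forcing q = 1 and p^3 = 515; but 515 is not a perfect cube, contradiction. A monic cubic over Q with no rational root is irreducible (any nontrivial factorization would include a linear factor). Hence x^3 - 515 is the minimal polynomial of α, and in particular [Q(α):Q] = 3.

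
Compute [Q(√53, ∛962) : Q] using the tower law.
[Q(√53, ∛962) : Q] = 6

Let L = Q(√53, ∛962). Since Q(√53) ⊂ L and [Q(√53):Q] = 2, the tower law gives 2 | [L:Q]. Likewise Q(∛962) ⊂ L with [Q(∛962):Q] = 3 (because 962 is not a perfect cube), so 3 | [L:Q]. As gcd(2,3) = 1, [L:Q] is divisible by 6. Conversely L is generated over Q by √53 and ∛962, so [L:Q] ≤ 2·3 = 6. Therefore [Q(√53, ∛962) : Q] = 6.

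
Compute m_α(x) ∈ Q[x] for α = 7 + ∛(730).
m_α(x) = x^3 - 21x^2 + 147x - 1073

Set β = α - 7 = ∛(730), so β^3 = 730. Then (α - 7)^3 - 730 = 0, i.e. α is a root of g(x) = (x - 7)^3 - 730 = x^3 - 21x^2 + 147x - 1073. Since g(x) = h(x - 7) where h(x) = x^3 - 730, and h is irreducible over Q (because 730 is not a perfect cube, so h has no rational root, and a monic cubic with no rational root is irreducible), g is also irreducible (irreducibility is preserved under the substitution x → x - 7). Hence m_α(x) = x^3 - 21x^2 + 147x - 1073.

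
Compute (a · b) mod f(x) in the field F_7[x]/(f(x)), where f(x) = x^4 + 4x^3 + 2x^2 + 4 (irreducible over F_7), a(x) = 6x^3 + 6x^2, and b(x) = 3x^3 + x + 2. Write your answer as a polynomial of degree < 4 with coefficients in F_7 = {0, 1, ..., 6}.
a · b ≡ 5x^3 + 2x^2 + 6x + 5 (mod f(x))

Multiply in F_7[x]: a(x)·b(x) = (6x^3 + 6x^2)·(3x^3 + x + 2) = 4x^6 + 4x^5 + 6x^4 + 4x^3 + 5x^2. This has degree ≥ 4, so divide by f(x) over F_7: 4x^6 + 4x^5 + 6x^4 + 4x^3 + 5x^2 = (4x^2 + 2x + 4)·(x^4 + 4x^3 + 2x^2 + 4) + (5x^3 + 2x^2 + 6x + 5). Hence a·b ≡ 5x^3 + 2x^2 + 6x + 5 (mod f). (F_7[x]/(f) is a field with 7^4 = 2401 elements since f is irreducible of degree 4.)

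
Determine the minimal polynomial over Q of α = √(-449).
m_α(x) = x^2 + 449

α satisfies α^2 + 449 = 0, so x^2 + 449 annihilates α. Since d = -449 is squarefree and ≠ 1, it is not a perfect square in Q, so x^2 + 449 has no rational root and is therefore irreducible over Q (a degree-2 polynomial over a field is irreducible iff it has no root). Hence m_α(x) = x^2 + 449.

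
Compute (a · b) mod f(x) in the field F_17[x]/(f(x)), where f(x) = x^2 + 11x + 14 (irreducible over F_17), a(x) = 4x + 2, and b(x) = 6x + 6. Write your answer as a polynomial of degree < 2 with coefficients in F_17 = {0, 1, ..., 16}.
a · b ≡ 10x + 16 (mod f(x))

Multiply in F_17[x]: a(x)·b(x) = (4x + 2)·(6x + 6) = 7x^2 + 2x + 12. This has degree ≥ 2, so divide by f(x) over F_17: 7x^2 + 2x + 12 = (7)·(x^2 + 11x + 14) + (10x + 16). Hence a·b ≡ 10x + 16 (mod f). (F_17[x]/(f) is a field with 17^2 = 289 elements since f is irreducible of degree 2.)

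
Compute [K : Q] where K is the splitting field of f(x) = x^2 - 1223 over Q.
[K : Q] = 2

f(x) = x^2 - 1223 factors as (x - √1223)(x + √1223). The splitting field is K = Q(√1223). Since 1223 is squarefree and > 1, it is not a perfect square, so x^2 - 1223 is irreducible over Q and [Q(√1223) : Q] = 2. Hence [K : Q] = 2.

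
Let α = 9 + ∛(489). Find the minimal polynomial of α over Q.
m_α(x) = x^3 - 27x^2 + 243x - 1218

Set β = α - 9 = ∛(489), so β^3 = 489. Then (α - 9)^3 - 489 = 0, i.e. α is a root of g(x) = (x - 9)^3 - 489 = x^3 - 27x^2 + 243x - 1218. Since g(x) = h(x - 9) where h(x) = x^3 - 489, and h is irreducible over Q (because 489 is not a perfect cube, so h has no rational root, and a monic cubic with no rational root is irreducible), g is also irreducible (irreducibility is preserved under the substitution x → x - 9). Hence m_α(x) = x^3 - 27x^2 + 243x - 1218.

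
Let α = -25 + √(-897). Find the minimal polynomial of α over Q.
m_α(x) = x^2 + 50x + 1522

From α + 25 = √(-897), squaring gives (α + 25)^2 = -897, i.e. α^2 + 50α + 625 = -897, so α^2 + 50α + 1522 = 0. The discriminant of x^2 + 50x + 1522 is (50)^2 - 4·(1522) = 2500 - 6088 = -3588, and 4·(-897) is not a perfect square in Q since -897 is squarefree and ≠ 1. Hence x^2 + 50x + 1522 is irreducible over Q and is the minimal polynomial of α.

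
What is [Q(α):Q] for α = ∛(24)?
[Q(α):Q] = 3

The minimal polynomial of α is x^3 - 24, irreducible over Q since 24 is not a perfect cube (so x^3 - 24 has no rational root). Hence [Q(α):Q] = deg(m_α) = 3.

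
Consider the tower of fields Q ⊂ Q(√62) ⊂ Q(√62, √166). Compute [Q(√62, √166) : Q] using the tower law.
[Q(√62, √166) : Q] = 4

[Q(√62):Q] = 2 (min poly x^2 - 62, irreducible since 62 is squarefree > 1). For the top step, suppose √166 ∈ Q(√62), say √166 = c + d√62 with c, d ∈ Q. Squaring: 166 = c^2 + 62d^2 + 2cd√62. Since √62 ∉ Q this forces 2cd = 0. If d = 0 then √166 = c ∈ Q, contradicting 166 squarefree > 1. If c = 0 then 166 = 62d^2, so 62·166 = (62d)^2 is a perfect square in Q — but 62·166 = 10292 is not a perfect square (since 62 and 166 are distinct squarefree integers). Contradiction. Hence √166 ∉ Q(√62), so x^2 - 166 stays irreducible over Q(√62) and [Q(√62, √166) : Q(√62)] = 2. By the tower law, [Q(√62, √166) : Q] = 2 · 2 = 4.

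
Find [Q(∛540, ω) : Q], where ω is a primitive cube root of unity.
[Q(∛540, ω) : Q] = 6

[Q(∛540):Q] = 3 (min poly x^3 - 540, irreducible since 540 is not a perfect cube). [Q(ω):Q] = 2 (min poly x^2 + x + 1). Since Q(∛540) ⊂ R and ω ∉ R, we have ω ∉ Q(∛540), so x^2 + x + 1 remains irreducible over Q(∛540) and [Q(∛540, ω) : Q(∛540)] = 2. By the tower law, [Q(∛540, ω) : Q] = 3 · 2 = 6. (In fact Q(∛540, ω) is the splitting field of x^3 - 540 over Q.)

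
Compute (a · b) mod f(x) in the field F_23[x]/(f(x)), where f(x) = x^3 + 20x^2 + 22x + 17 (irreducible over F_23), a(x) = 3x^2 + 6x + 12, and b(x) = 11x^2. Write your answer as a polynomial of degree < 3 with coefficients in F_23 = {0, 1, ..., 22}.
a · b ≡ 16x^2 + 18x + 1 (mod f(x))

Multiply in F_23[x]: a(x)·b(x) = (3x^2 + 6x + 12)·(11x^2) = 10x^4 + 20x^3 + 17x^2. This has degree ≥ 3, so divide by f(x) over F_23: 10x^4 + 20x^3 + 17x^2 = (10x + 4)·(x^3 + 20x^2 + 22x + 17) + (16x^2 + 18x + 1). Hence a·b ≡ 16x^2 + 18x + 1 (mod f). (F_23[x]/(f) is a field with 23^3 = 12167 elements since f is irreducible of degree 3.)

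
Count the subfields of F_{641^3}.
F_{641^3} has 2 subfields

The subfields of F_{p^n} are exactly the fields F_{p^d} for d | n (each is the fixed field of the unique index-d subgroup of Gal(F_{p^n}/F_p) ≅ Z/nZ). The divisors of n = 3 are {1, 3}, giving 2 subfields: F_{641^1}, F_{641^3}.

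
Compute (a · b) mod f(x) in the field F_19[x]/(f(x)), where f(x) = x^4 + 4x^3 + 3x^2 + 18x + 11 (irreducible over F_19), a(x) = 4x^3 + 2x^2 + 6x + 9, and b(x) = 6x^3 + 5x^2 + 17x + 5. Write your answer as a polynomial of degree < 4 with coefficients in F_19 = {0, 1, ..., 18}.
a · b ≡ 17x^3 + 18x^2 + 7x + 16 (mod f(x))

Multiply in F_19[x]: a(x)·b(x) = (4x^3 + 2x^2 + 6x + 9)·(6x^3 + 5x^2 + 17x + 5) = 5x^6 + 13x^5 + 5x^3 + 5x^2 + 12x + 7. This has degree ≥ 4, so divide by f(x) over F_19: 5x^6 + 13x^5 + 5x^3 + 5x^2 + 12x + 7 = (5x^2 + 12x + 13)·(x^4 + 4x^3 + 3x^2 + 18x + 11) + (17x^3 + 18x^2 + 7x + 16). Hence a·b ≡ 17x^3 + 18x^2 + 7x + 16 (mod f). (F_19[x]/(f) is a field with 19^4 = 130321 elements since f is irreducible of degree 4.)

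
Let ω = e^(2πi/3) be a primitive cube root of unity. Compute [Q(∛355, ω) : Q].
[Q(∛355, ω) : Q] = 6

[Q(∛355):Q] = 3 (min poly x^3 - 355, irreducible since 355 is not a perfect cube). [Q(ω):Q] = 2 (min poly x^2 + x + 1). Since Q(∛355) ⊂ R and ω ∉ R, we have ω ∉ Q(∛355), so x^2 + x + 1 remains irreducible over Q(∛355) and [Q(∛355, ω) : Q(∛355)] = 2. By the tower law, [Q(∛355, ω) : Q] = 3 · 2 = 6. (In fact Q(∛355, ω) is the splitting field of x^3 - 355 over Q.)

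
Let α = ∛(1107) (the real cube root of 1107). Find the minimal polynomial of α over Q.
m_α(x) = x^3 - 1107

α satisfies α^3 = 1107, so x^3 - 1107 annihilates α. By the rational root test, a rational root p/q (in lowest terms) of x^3 - 1107 would satisfy p^3 = 1107 q^3, forcing q = 1 and p^3 = 1107; but 1107 is not a perfect cube, contradiction. A monic cubic over Q with no rational root is irreducible (any nontrivial factorization would include a linear factor). Hence x^3 - 1107 is the minimal polynomial of α, and in particular [Q(α):Q] = 3.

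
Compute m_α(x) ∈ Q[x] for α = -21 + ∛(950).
m_α(x) = x^3 + 63x^2 + 1323x + 8311

Set β = α + 21 = ∛(950), so β^3 = 950. Then (α + 21)^3 - 950 = 0, i.e. α is a root of g(x) = (x + 21)^3 - 950 = x^3 + 63x^2 + 1323x + 8311. Since g(x) = h(x + 21) where h(x) = x^3 - 950, and h is irreducible over Q (because 950 is not a perfect cube, so h has no rational root, and a monic cubic with no rational root is irreducible), g is also irreducible (irreducibility is preserved under the substitution x → x + 21). Hence m_α(x) = x^3 + 63x^2 + 1323x + 8311.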